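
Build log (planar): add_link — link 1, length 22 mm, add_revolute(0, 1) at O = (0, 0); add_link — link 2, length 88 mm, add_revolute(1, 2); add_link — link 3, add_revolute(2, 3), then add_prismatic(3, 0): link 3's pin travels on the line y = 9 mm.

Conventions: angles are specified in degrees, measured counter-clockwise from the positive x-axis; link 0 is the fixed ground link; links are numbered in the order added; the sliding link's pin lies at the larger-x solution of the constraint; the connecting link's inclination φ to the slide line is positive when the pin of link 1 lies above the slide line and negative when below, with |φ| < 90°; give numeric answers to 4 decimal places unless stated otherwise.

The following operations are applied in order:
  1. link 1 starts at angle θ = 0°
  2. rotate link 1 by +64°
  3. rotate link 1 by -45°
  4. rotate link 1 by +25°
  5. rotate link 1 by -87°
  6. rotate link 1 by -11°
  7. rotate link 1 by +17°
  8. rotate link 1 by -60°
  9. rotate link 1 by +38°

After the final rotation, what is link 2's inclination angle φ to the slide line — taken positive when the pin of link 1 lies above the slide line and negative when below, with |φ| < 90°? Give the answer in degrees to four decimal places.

geometry: r = 22 mm, L = 88 mm, e = 9 mm; θ starts at 0°
rotate link 1 by +64°: θ ← 0° +64° = 64°
rotate link 1 by -45°: θ ← 64° -45° = 19°
rotate link 1 by +25°: θ ← 19° +25° = 44°
rotate link 1 by -87°: θ ← 44° -87° = -43°
rotate link 1 by -11°: θ ← -43° -11° = -54°
rotate link 1 by +17°: θ ← -54° +17° = -37°
rotate link 1 by -60°: θ ← -37° -60° = -97°
rotate link 1 by +38°: θ ← -97° +38° = -59°
h = r sin θ − e = -18.857681 − 9 = -27.857681
sin φ = h / L = -27.857681 / 88 = -0.31656455
φ = arcsin(-0.31656455) = -18.455290°

-18.4553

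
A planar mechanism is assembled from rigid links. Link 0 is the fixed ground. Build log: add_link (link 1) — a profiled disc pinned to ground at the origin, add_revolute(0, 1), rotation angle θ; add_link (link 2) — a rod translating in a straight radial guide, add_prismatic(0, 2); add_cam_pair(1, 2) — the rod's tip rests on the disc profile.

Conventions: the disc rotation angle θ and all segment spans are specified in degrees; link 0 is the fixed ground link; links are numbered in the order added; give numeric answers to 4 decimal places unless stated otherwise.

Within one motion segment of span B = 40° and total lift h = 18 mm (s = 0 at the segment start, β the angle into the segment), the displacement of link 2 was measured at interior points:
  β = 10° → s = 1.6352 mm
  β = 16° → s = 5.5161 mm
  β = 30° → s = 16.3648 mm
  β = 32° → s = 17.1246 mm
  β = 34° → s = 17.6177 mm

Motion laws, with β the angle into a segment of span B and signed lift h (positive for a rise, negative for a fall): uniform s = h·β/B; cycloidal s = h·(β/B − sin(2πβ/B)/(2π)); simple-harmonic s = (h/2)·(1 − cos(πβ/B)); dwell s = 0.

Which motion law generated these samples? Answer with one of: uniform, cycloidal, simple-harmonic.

candidates at β/B = r: uniform s = h·r (linear in β); cycloidal s = h·(r − sin(2πr)/(2π)); simple-harmonic s = (h/2)(1 − cos(πr))
β=10°: printed 1.6352 | uniform 4.5000, cycloidal 1.6352, simple-harmonic 2.6360
β=16°: printed 5.5161 | uniform 7.2000, cycloidal 5.5161, simple-harmonic 6.2188
β=30°: printed 16.3648 | uniform 13.5000, cycloidal 16.3648, simple-harmonic 15.3640
β=32°: printed 17.1246 | uniform 14.4000, cycloidal 17.1246, simple-harmonic 16.2812
β=34°: printed 17.6177 | uniform 15.3000, cycloidal 17.6177, simple-harmonic 17.0191
only one law matches every sample → cycloidal

cycloidal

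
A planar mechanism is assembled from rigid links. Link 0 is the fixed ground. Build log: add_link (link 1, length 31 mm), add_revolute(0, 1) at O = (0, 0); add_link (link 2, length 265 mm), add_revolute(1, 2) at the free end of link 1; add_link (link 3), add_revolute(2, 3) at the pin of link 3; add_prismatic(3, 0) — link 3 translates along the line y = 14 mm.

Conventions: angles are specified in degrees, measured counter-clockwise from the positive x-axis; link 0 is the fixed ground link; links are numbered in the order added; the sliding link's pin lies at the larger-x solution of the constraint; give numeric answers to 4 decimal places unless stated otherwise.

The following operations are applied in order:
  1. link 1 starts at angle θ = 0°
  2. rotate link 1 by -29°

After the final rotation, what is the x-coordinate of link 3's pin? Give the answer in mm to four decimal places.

geometry: r = 31 mm, L = 265 mm, e = 14 mm; θ starts at 0°
rotate link 1 by -29°: θ ← 0° -29° = -29°
crank pin P = (r cos θ, r sin θ) = (27.113211, -15.029098)
h = r sin θ − e = -15.029098 − 14 = -29.029098
x = r cos θ + √(L² − h²) = 27.113211 + 263.405223 = 290.518434

290.5184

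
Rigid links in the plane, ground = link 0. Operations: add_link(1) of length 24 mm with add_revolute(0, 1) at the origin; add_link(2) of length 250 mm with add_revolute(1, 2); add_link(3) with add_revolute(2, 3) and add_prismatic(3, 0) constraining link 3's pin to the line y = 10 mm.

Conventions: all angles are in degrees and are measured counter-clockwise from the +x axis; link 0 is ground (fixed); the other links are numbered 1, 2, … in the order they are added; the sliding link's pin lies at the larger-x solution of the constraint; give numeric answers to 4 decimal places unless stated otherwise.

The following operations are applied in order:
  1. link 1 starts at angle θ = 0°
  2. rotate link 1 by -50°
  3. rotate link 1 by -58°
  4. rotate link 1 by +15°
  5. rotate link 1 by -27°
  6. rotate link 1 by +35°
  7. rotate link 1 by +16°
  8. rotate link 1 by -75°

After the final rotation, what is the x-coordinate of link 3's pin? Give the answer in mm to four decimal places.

geometry: r = 24 mm, L = 250 mm, e = 10 mm; θ starts at 0°
rotate link 1 by -50°: θ ← 0° -50° = -50°
rotate link 1 by -58°: θ ← -50° -58° = -108°
rotate link 1 by +15°: θ ← -108° +15° = -93°
rotate link 1 by -27°: θ ← -93° -27° = -120°
rotate link 1 by +35°: θ ← -120° +35° = -85°
rotate link 1 by +16°: θ ← -85° +16° = -69°
rotate link 1 by -75°: θ ← -69° -75° = -144°
crank pin P = (r cos θ, r sin θ) = (-19.416408, -14.106846)
h = r sin θ − e = -14.106846 − 10 = -24.106846
x = r cos θ + √(L² − h²) = -19.416408 + 248.835006 = 229.418598

229.4186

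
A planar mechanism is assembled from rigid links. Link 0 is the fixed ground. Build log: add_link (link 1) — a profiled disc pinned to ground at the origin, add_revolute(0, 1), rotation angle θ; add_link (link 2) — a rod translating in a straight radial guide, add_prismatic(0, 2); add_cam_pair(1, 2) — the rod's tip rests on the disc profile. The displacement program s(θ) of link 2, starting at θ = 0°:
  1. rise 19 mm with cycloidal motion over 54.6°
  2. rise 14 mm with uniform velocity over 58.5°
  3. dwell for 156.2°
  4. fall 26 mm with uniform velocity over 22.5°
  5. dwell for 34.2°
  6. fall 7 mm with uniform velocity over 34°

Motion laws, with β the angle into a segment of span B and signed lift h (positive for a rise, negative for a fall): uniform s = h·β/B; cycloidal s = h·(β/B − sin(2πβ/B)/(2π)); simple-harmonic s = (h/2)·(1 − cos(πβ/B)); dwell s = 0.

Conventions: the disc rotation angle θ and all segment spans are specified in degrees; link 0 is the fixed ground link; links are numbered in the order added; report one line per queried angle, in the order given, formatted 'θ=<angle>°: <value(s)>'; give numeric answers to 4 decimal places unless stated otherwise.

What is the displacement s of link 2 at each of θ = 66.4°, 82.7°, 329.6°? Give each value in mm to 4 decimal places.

seg 1 [0°–54.6°] cycloidal, h=19: full span → s += 19 → s = 19.0000
seg 2 [54.6°–113.1°] uniform, h=14: θ=66.4° here. β=11.8, B=58.5. 14·11.8/58.5 = 2.8239 → s = 21.8239
seg 2 [54.6°–113.1°] uniform, h=14: θ=82.7° here. β=28.1, B=58.5. 14·28.1/58.5 = 6.7248 → s = 25.7248
seg 2 [54.6°–113.1°] uniform, h=14: full span → s += 14 → s = 33.0000
seg 3 [113.1°–269.3°] dwell: s stays 33.0000
seg 4 [269.3°–291.8°] uniform, h=-26: full span → s += -26 → s = 7.0000
seg 5 [291.8°–326°] dwell: s stays 7.0000
seg 6 [326°–360°] uniform, h=-7: θ=329.6° here. β=3.6, B=34. -7·3.6/34 = -0.7412 → s = 6.2588

θ=66.4°: 21.8239
θ=82.7°: 25.7248
θ=329.6°: 6.2588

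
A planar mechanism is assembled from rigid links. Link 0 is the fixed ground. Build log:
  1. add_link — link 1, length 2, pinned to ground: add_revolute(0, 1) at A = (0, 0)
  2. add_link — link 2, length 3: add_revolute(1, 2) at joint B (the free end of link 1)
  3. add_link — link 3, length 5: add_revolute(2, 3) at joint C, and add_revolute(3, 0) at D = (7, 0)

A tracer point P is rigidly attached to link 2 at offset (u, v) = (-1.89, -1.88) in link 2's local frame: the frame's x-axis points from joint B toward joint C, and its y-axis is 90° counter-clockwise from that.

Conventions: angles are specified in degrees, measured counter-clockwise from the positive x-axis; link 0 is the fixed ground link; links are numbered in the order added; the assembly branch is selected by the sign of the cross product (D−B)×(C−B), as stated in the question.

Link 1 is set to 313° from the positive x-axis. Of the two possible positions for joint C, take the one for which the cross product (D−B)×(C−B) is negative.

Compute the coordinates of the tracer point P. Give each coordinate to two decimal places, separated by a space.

A=(0,0), D=(7.00,0)
B = A + 2.00·(cos313°, sin313°) = (1.3640, -1.4627)
|BD| = 5.8227
circle(B,3.00) ∩ circle(D,5.00): a=1.5374, h=2.5761
  candidates: C₊=(2.2050,1.4170) cross=15.000; C₋=(3.4993,-3.5700) cross=-15.000
  branch - wants cross < 0 → take C=(3.4993,-3.5700) (cross=-15.000)
ex = (C−B)/|BC| = (0.7118,-0.7024); ey = (0.7024,0.7118)
P = B + -1.89·ex + -1.88·ey = (-1.3018,-1.4732)

-1.30 -1.47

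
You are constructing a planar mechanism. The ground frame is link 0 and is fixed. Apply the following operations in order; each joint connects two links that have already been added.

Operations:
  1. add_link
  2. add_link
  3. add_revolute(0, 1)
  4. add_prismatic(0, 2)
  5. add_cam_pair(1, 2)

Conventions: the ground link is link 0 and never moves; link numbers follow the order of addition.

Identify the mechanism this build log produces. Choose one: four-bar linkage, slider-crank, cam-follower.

links: 3 (incl. ground); joints: 1 revolute, 1 prismatic, 1 higher (cam) pair, forming one closed loop
3 links, revolute + prismatic + higher pair in one loop → cam-follower

cam-follower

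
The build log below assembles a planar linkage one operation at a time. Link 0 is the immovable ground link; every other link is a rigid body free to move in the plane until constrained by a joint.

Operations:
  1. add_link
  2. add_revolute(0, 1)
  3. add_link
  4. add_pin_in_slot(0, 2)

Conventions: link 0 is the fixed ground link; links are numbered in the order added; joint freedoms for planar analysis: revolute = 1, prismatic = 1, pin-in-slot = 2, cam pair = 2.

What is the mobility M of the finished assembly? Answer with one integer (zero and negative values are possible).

link 0 = ground. State L|J1|J2 = 1|0|0
+link1  2|0|0
R(0,1) f=1→J1  2|1|0
+link2  3|1|0
PS(0,2) f=2→J2  3|1|1
M = 3(3−1)−2·1−1 = 6−2−1 = 3

M = 3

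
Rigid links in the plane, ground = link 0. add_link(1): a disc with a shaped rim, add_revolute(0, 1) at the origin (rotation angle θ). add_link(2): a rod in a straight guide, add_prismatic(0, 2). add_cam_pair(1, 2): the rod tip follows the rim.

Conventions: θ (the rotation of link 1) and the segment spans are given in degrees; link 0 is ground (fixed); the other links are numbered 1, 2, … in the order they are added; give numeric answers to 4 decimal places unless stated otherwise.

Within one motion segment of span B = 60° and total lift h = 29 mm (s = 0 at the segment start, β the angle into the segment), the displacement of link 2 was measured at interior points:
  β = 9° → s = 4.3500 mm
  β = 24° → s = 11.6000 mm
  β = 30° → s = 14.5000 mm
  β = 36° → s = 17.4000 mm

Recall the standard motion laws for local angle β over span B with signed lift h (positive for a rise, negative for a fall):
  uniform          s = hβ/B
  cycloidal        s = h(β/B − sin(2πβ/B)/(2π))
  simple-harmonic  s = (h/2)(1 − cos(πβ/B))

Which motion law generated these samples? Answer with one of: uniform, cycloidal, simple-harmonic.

candidates at β/B = r: uniform s = h·r (linear in β); cycloidal s = h·(r − sin(2πr)/(2π)); simple-harmonic s = (h/2)(1 − cos(πr))
β=9°: printed 4.3500 | uniform 4.3500, cycloidal 0.6160, simple-harmonic 1.5804
β=24°: printed 11.6000 | uniform 11.6000, cycloidal 8.8871, simple-harmonic 10.0193
β=30°: printed 14.5000 | uniform 14.5000, cycloidal 14.5000, simple-harmonic 14.5000
β=36°: printed 17.4000 | uniform 17.4000, cycloidal 20.1129, simple-harmonic 18.9807
only one law matches every sample → uniform

uniform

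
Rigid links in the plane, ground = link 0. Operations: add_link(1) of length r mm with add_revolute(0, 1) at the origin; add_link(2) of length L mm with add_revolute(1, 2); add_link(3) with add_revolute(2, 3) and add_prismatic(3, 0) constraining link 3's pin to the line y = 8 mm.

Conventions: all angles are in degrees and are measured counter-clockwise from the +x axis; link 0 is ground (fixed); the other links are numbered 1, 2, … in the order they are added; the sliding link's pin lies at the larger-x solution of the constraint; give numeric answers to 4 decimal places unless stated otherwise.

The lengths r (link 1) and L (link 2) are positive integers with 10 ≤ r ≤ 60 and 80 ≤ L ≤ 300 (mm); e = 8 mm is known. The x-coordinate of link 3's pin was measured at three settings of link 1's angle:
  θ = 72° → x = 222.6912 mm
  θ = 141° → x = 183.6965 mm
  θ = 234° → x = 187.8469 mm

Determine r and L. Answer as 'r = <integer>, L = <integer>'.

constraint per measurement: (x − r cos θ)² + (r sin θ − e)² = L²
subtracting the θ₁ and θ₂ equations cancels the r² and L² terms:
r = (x₁² − x₂²) / (2[(x₁cos θ₁ + e sin θ₁) − (x₂cos θ₂ + e sin θ₂)]) = 37.0000 → r = 37
L² = (x₁ − r cos θ₁)² + (r sin θ₁ − e)² = 45369.0081 → L = 213.0000 → L = 213
check at θ₃=234°: x = 187.8469 (printed 187.8469) ✓

r = 37, L = 213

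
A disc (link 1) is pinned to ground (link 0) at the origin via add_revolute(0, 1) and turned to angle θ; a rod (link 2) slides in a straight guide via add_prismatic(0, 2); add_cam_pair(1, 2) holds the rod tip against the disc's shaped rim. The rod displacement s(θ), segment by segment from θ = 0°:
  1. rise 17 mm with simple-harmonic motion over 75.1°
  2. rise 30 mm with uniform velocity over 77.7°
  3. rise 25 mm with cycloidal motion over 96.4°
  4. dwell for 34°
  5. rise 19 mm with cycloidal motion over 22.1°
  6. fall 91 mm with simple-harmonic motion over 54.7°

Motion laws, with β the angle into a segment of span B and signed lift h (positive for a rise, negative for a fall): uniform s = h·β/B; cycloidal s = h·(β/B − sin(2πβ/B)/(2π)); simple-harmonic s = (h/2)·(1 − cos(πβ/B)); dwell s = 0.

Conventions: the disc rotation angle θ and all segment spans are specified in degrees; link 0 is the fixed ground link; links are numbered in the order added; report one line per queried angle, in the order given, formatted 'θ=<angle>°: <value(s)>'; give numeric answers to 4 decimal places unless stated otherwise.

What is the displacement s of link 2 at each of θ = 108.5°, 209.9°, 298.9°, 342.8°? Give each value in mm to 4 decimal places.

segment 1 (0° to 75.1°, simple-harmonic, h = 17) is passed completely: s = 0.0000 + (17) = 17.0000
θ = 108.5° falls in segment 2 (75.1° to 152.8°, uniform, h = 30): β = 108.5 − 75.1 = 33.4°, B = 77.7°; Δs = 30·33.4/77.7 = 12.8958; s = 17.0000 + 12.8958 = 29.8958
segment 2 (75.1° to 152.8°, uniform, h = 30) is passed completely: s = 17.0000 + (30) = 47.0000
θ = 209.9° falls in segment 3 (152.8° to 249.2°, cycloidal, h = 25): β = 209.9 − 152.8 = 57.1°, B = 96.4°; Δs = 25·(0.5923 − sin(2π·0.5923)/(2π)) = 16.9889; s = 47.0000 + 16.9889 = 63.9889
segment 3 (152.8° to 249.2°, cycloidal, h = 25) is passed completely: s = 47.0000 + (25) = 72.0000
segment 4 (249.2° to 283.2°, dwell): s unchanged at 72.0000
θ = 298.9° falls in segment 5 (283.2° to 305.3°, cycloidal, h = 19): β = 298.9 − 283.2 = 15.7°, B = 22.1°; Δs = 19·(0.7104 − sin(2π·0.7104)/(2π)) = 16.4286; s = 72.0000 + 16.4286 = 88.4286
segment 5 (283.2° to 305.3°, cycloidal, h = 19) is passed completely: s = 72.0000 + (19) = 91.0000
θ = 342.8° falls in segment 6 (305.3° to 360°, simple-harmonic, h = -91): β = 342.8 − 305.3 = 37.5°, B = 54.7°; Δs = -91/2·(1 − cos(π·0.6856)) = -70.5471; s = 91.0000 − 70.5471 = 20.4529

θ=108.5°: 29.8958
θ=209.9°: 63.9889
θ=298.9°: 88.4286
θ=342.8°: 20.4529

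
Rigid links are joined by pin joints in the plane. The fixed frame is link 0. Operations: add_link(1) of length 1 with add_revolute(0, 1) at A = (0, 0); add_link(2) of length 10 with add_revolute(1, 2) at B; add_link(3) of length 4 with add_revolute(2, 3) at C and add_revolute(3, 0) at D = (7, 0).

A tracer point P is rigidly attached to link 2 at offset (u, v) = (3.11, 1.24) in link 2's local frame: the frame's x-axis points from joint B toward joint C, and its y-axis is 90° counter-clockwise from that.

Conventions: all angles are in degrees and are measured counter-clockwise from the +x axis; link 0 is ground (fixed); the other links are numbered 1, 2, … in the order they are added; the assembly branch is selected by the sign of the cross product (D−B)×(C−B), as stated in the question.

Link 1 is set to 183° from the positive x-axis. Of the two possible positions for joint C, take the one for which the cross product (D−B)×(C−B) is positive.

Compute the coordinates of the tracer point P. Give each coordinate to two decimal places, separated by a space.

A=(0,0), D=(7.00,0)
B = A + 1.00·(cos183°, sin183°) = (-0.9986, -0.0523)
|BD| = 7.9988
circle(B,10.00) ∩ circle(D,4.00): a=9.2502, h=3.7992
  candidates: C₊=(8.2265,3.8073) cross=30.389; C₋=(8.2762,-3.7909) cross=-30.389
  branch + wants cross > 0 → take C=(8.2265,3.8073) (cross=30.389)
ex = (C−B)/|BC| = (0.9225,0.3860); ey = (-0.3860,0.9225)
P = B + 3.11·ex + 1.24·ey = (1.3918,2.2919)

1.39 2.29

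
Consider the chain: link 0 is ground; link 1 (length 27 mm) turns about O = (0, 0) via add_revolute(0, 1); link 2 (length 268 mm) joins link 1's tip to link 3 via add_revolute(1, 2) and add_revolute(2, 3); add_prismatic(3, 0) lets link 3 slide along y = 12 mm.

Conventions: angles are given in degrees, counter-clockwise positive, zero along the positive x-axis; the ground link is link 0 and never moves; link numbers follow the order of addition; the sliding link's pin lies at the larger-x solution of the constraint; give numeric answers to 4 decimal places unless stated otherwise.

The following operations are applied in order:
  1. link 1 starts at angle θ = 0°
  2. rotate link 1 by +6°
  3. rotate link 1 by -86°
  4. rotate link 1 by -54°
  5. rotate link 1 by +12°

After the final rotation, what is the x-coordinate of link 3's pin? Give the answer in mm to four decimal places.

geometry: r = 27 mm, L = 268 mm, e = 12 mm; θ starts at 0°
rotate link 1 by +6°: θ ← 0° +6° = 6°
rotate link 1 by -86°: θ ← 6° -86° = -80°
rotate link 1 by -54°: θ ← -80° -54° = -134°
rotate link 1 by +12°: θ ← -134° +12° = -122°
crank pin P = (r cos θ, r sin θ) = (-14.307820, -22.897299)
h = r sin θ − e = -22.897299 − 12 = -34.897299
x = r cos θ + √(L² − h²) = -14.307820 + 265.718231 = 251.410411

251.4104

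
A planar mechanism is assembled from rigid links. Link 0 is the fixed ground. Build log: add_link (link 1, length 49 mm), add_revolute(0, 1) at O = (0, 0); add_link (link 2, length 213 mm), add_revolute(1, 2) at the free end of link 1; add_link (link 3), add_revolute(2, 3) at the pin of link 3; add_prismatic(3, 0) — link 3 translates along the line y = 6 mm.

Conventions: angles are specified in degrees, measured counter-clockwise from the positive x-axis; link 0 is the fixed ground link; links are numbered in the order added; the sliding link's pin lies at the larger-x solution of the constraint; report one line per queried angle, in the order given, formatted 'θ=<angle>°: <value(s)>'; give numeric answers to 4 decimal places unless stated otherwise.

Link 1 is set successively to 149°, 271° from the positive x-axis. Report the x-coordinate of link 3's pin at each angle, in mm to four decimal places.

geometry: r = 49 mm, L = 213 mm, e = 6 mm
θ=149°: crank pin P = (r cos θ, r sin θ) = (-42.001198, 25.236866)
θ=149°: h = r sin θ − e = 25.236866 − 6 = 19.236866
θ=149°: x = r cos θ + √(L² − h²) = -42.001198 + 212.129543 = 170.128345
θ=271°: crank pin P = (r cos θ, r sin θ) = (0.855168, -48.992537)
θ=271°: h = r sin θ − e = -48.992537 − 6 = -54.992537
θ=271°: x = r cos θ + √(L² − h²) = 0.855168 + 205.778572 = 206.633740

θ=149°: 170.1283
θ=271°: 206.6337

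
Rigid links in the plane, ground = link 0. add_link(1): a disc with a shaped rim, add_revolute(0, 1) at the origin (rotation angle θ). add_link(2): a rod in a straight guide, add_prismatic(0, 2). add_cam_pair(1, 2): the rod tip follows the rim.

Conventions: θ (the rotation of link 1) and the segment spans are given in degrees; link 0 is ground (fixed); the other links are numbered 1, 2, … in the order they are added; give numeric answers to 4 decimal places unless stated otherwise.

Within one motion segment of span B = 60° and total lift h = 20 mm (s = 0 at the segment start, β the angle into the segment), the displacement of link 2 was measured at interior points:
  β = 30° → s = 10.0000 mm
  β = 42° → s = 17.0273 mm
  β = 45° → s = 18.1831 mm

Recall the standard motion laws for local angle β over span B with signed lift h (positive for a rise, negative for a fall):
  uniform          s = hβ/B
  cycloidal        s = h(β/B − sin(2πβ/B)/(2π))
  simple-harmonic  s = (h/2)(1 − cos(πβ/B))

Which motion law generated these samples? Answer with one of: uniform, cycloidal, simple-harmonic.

candidates at β/B = r: uniform s = h·r (linear in β); cycloidal s = h·(r − sin(2πr)/(2π)); simple-harmonic s = (h/2)(1 − cos(πr))
β=30°: printed 10.0000 | uniform 10.0000, cycloidal 10.0000, simple-harmonic 10.0000
β=42°: printed 17.0273 | uniform 14.0000, cycloidal 17.0273, simple-harmonic 15.8779
β=45°: printed 18.1831 | uniform 15.0000, cycloidal 18.1831, simple-harmonic 17.0711
only one law matches every sample → cycloidal

cycloidal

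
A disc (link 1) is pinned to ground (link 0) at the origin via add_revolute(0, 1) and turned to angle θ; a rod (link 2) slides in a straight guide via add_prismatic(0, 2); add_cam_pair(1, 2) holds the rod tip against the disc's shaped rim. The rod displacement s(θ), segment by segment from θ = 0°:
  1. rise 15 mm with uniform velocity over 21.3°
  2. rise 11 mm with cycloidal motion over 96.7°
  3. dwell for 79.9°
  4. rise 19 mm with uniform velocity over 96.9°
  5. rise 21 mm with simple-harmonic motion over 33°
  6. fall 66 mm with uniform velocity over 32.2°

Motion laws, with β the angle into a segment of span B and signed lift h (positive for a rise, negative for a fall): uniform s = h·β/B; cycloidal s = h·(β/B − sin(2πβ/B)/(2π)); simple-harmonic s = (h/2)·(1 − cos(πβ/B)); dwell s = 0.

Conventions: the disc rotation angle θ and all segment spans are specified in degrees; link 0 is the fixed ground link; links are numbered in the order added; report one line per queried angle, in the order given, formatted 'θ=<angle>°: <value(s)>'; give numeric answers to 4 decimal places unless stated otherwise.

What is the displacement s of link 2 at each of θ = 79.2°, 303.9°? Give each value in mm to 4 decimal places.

segment 1 (0° to 21.3°, uniform, h = 15) is passed completely: s = 0.0000 + (15) = 15.0000
θ = 79.2° falls in segment 2 (21.3° to 118°, cycloidal, h = 11): β = 79.2 − 21.3 = 57.9°, B = 96.7°; Δs = 11·(0.5988 − sin(2π·0.5988)/(2π)) = 7.6043; s = 15.0000 + 7.6043 = 22.6043
segment 2 (21.3° to 118°, cycloidal, h = 11) is passed completely: s = 15.0000 + (11) = 26.0000
segment 3 (118° to 197.9°, dwell): s unchanged at 26.0000
segment 4 (197.9° to 294.8°, uniform, h = 19) is passed completely: s = 26.0000 + (19) = 45.0000
θ = 303.9° falls in segment 5 (294.8° to 327.8°, simple-harmonic, h = 21): β = 303.9 − 294.8 = 9.1°, B = 33°; Δs = 21/2·(1 − cos(π·0.2758)) = 3.6998; s = 45.0000 + 3.6998 = 48.6998

θ=79.2°: 22.6043
θ=303.9°: 48.6998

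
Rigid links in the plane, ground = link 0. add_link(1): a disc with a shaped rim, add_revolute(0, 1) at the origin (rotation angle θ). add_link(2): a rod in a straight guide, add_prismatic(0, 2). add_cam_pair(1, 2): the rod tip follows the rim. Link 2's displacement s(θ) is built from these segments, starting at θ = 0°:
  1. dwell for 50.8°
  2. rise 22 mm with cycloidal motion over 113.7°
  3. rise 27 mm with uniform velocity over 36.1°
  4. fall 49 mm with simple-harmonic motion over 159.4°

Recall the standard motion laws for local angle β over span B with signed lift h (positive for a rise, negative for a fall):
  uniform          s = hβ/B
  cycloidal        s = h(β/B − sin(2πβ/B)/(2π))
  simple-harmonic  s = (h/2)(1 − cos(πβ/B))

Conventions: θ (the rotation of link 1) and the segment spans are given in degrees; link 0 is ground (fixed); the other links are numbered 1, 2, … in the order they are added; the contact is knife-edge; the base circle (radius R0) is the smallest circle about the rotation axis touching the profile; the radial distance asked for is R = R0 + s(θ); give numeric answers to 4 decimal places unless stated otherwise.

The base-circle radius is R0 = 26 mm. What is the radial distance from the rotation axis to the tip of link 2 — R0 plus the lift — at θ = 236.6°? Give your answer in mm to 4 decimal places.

segment 1 (0° to 50.8°, dwell): s unchanged at 0.0000
segment 2 (50.8° to 164.5°, cycloidal, h = 22) is passed completely: s = 0.0000 + (22) = 22.0000
segment 3 (164.5° to 200.6°, uniform, h = 27) is passed completely: s = 22.0000 + (27) = 49.0000
θ = 236.6° falls in segment 4 (200.6° to 360°, simple-harmonic, h = -49): β = 236.6 − 200.6 = 36°, B = 159.4°; Δs = -49/2·(1 − cos(π·0.2258)) = -5.9125; s = 49.0000 − 5.9125 = 43.0875
R = R0 + s = 26 + 43.0875 = 69.0875

69.0875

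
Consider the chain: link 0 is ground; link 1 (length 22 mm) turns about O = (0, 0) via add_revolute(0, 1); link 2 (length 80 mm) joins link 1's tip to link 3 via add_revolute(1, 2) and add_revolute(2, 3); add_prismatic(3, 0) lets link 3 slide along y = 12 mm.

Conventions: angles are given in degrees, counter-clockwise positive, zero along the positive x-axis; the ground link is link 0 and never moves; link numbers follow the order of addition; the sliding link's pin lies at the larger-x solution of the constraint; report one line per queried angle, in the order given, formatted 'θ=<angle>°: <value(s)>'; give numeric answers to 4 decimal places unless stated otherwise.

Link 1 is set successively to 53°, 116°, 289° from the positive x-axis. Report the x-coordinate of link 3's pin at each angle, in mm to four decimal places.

geometry: r = 22 mm, L = 80 mm, e = 12 mm
θ=53°: crank pin P = (r cos θ, r sin θ) = (13.239931, 17.569981)
θ=53°: h = r sin θ − e = 17.569981 − 12 = 5.569981
θ=53°: x = r cos θ + √(L² − h²) = 13.239931 + 79.805860 = 93.045791
θ=116°: crank pin P = (r cos θ, r sin θ) = (-9.644165, 19.773469)
θ=116°: h = r sin θ − e = 19.773469 − 12 = 7.773469
θ=116°: x = r cos θ + √(L² − h²) = -9.644165 + 79.621437 = 69.977271
θ=289°: crank pin P = (r cos θ, r sin θ) = (7.162499, -20.801409)
θ=289°: h = r sin θ − e = -20.801409 − 12 = -32.801409
θ=289°: x = r cos θ + √(L² − h²) = 7.162499 + 72.966209 = 80.128708

θ=53°: 93.0458
θ=116°: 69.9773
θ=289°: 80.1287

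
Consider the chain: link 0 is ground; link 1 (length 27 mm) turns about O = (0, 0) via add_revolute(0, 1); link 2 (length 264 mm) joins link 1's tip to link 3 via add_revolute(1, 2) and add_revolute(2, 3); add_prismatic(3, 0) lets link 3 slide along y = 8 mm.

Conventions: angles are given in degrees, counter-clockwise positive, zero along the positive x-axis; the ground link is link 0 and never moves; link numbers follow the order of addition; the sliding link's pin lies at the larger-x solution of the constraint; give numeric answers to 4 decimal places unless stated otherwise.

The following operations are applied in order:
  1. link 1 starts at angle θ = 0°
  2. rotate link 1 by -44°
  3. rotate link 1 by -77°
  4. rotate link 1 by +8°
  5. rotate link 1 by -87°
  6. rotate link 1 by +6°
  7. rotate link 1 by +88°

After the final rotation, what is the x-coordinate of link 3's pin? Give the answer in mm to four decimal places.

geometry: r = 27 mm, L = 264 mm, e = 8 mm; θ starts at 0°
rotate link 1 by -44°: θ ← 0° -44° = -44°
rotate link 1 by -77°: θ ← -44° -77° = -121°
rotate link 1 by +8°: θ ← -121° +8° = -113°
rotate link 1 by -87°: θ ← -113° -87° = -200°
rotate link 1 by +6°: θ ← -200° +6° = -194°
rotate link 1 by +88°: θ ← -194° +88° = -106°
crank pin P = (r cos θ, r sin θ) = (-7.442209, -25.954066)
h = r sin θ − e = -25.954066 − 8 = -33.954066
x = r cos θ + √(L² − h²) = -7.442209 + 261.807413 = 254.365204

254.3652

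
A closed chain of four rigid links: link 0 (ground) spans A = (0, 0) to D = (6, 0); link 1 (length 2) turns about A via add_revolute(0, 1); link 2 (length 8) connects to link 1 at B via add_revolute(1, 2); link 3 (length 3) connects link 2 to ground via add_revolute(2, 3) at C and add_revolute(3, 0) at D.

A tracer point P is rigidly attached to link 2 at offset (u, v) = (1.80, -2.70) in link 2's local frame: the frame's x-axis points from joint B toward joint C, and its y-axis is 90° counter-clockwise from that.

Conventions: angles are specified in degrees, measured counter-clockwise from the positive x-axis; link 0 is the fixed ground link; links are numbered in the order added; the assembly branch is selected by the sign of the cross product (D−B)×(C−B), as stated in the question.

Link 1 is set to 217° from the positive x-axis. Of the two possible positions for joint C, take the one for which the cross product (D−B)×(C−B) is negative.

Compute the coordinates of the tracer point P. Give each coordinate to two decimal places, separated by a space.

A=(0,0), D=(6.00,0)
B = A + 2.00·(cos217°, sin217°) = (-1.5973, -1.2036)
|BD| = 7.6920
circle(B,8.00) ∩ circle(D,3.00): a=7.4211, h=2.9877
  candidates: C₊=(5.2649,2.9086) cross=22.982; C₋=(6.2000,-2.9933) cross=-22.982
  branch - wants cross < 0 → take C=(6.2000,-2.9933) (cross=-22.982)
ex = (C−B)/|BC| = (0.9747,-0.2237); ey = (0.2237,0.9747)
P = B + 1.80·ex + -2.70·ey = (-0.4469,-4.2379)

-0.45 -4.24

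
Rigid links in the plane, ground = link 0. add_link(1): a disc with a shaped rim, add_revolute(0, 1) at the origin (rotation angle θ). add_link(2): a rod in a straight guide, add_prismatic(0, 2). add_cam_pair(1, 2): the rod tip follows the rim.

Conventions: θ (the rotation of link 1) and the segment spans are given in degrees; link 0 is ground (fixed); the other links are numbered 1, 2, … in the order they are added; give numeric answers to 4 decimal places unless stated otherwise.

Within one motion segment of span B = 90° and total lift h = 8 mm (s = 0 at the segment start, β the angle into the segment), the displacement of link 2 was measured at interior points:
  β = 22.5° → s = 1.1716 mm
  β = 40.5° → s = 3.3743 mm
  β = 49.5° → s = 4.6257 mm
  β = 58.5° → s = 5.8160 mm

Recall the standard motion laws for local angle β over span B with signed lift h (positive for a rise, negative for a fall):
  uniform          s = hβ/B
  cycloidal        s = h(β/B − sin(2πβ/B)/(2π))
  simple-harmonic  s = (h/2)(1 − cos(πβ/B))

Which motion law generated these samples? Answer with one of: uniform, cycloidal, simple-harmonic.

candidates at β/B = r: uniform s = h·r (linear in β); cycloidal s = h·(r − sin(2πr)/(2π)); simple-harmonic s = (h/2)(1 − cos(πr))
β=22.5°: printed 1.1716 | uniform 2.0000, cycloidal 0.7268, simple-harmonic 1.1716
β=40.5°: printed 3.3743 | uniform 3.6000, cycloidal 3.2065, simple-harmonic 3.3743
β=49.5°: printed 4.6257 | uniform 4.4000, cycloidal 4.7935, simple-harmonic 4.6257
β=58.5°: printed 5.8160 | uniform 5.2000, cycloidal 6.2301, simple-harmonic 5.8160
only one law matches every sample → simple-harmonic

simple-harmonic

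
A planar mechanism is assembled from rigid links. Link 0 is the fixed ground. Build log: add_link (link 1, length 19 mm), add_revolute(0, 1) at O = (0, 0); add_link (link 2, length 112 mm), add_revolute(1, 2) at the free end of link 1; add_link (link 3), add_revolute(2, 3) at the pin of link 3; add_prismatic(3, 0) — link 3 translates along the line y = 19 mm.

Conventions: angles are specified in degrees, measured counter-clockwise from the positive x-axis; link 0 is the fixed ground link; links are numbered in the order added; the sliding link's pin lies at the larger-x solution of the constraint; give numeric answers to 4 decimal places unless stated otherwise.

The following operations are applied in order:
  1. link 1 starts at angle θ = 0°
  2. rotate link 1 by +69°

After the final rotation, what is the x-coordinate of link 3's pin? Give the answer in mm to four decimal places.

geometry: r = 19 mm, L = 112 mm, e = 19 mm; θ starts at 0°
rotate link 1 by +69°: θ ← 0° +69° = 69°
crank pin P = (r cos θ, r sin θ) = (6.808991, 17.738028)
h = r sin θ − e = 17.738028 − 19 = -1.261972
x = r cos θ + √(L² − h²) = 6.808991 + 111.992890 = 118.801881

118.8019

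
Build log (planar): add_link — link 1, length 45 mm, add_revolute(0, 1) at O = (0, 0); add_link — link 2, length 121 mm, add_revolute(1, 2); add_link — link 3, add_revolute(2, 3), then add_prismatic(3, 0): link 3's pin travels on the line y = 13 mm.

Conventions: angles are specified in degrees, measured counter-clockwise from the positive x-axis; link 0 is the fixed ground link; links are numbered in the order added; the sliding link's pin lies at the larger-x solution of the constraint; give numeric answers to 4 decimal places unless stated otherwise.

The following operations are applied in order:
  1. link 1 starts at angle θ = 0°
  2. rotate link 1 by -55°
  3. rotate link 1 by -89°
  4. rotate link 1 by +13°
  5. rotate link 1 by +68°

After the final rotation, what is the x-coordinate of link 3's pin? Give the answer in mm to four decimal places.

geometry: r = 45 mm, L = 121 mm, e = 13 mm; θ starts at 0°
rotate link 1 by -55°: θ ← 0° -55° = -55°
rotate link 1 by -89°: θ ← -55° -89° = -144°
rotate link 1 by +13°: θ ← -144° +13° = -131°
rotate link 1 by +68°: θ ← -131° +68° = -63°
crank pin P = (r cos θ, r sin θ) = (20.429572, -40.095294)
h = r sin θ − e = -40.095294 − 13 = -53.095294
x = r cos θ + √(L² − h²) = 20.429572 + 108.728514 = 129.158087

129.1581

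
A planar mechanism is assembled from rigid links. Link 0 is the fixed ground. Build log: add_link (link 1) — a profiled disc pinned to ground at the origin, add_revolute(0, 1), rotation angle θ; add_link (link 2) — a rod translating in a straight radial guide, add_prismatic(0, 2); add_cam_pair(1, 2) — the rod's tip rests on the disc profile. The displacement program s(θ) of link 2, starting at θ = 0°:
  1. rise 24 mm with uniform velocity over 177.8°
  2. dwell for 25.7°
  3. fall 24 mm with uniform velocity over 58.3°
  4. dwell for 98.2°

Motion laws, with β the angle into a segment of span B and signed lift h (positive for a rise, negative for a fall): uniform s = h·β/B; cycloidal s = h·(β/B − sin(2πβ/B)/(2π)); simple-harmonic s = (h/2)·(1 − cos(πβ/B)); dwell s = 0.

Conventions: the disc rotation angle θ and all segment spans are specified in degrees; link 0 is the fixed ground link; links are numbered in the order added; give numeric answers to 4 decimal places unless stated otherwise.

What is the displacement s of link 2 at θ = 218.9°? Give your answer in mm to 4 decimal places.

seg 1 [0°–177.8°] uniform, h=24: full span → s += 24 → s = 24.0000
seg 2 [177.8°–203.5°] dwell: s stays 24.0000
seg 3 [203.5°–261.8°] uniform, h=-24: θ=218.9° here. β=15.4, B=58.3. -24·15.4/58.3 = -6.3396 → s = 17.6604

17.6604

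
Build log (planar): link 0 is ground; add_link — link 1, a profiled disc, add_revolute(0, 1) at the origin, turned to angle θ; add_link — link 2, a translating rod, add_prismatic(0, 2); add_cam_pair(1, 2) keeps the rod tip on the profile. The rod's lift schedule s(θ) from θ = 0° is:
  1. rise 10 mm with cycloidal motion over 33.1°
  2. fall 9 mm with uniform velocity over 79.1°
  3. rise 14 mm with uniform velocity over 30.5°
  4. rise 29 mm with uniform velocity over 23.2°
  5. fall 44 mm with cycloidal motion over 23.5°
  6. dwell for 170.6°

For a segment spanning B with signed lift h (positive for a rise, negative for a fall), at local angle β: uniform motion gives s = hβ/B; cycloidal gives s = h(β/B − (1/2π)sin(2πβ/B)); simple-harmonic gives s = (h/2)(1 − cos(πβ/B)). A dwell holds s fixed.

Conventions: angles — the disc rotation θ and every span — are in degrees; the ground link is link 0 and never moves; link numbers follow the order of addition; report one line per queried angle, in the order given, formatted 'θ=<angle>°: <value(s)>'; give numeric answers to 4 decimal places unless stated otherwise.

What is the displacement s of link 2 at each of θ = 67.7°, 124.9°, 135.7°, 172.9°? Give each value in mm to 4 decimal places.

seg 1 [0°–33.1°] cycloidal, h=10: full span → s += 10 → s = 10.0000
seg 2 [33.1°–112.2°] uniform, h=-9: θ=67.7° here. β=34.6, B=79.1. -9·34.6/79.1 = -3.9368 → s = 6.0632
seg 2 [33.1°–112.2°] uniform, h=-9: full span → s += -9 → s = 1.0000
seg 3 [112.2°–142.7°] uniform, h=14: θ=124.9° here. β=12.7, B=30.5. 14·12.7/30.5 = 5.8295 → s = 6.8295
seg 3 [112.2°–142.7°] uniform, h=14: θ=135.7° here. β=23.5, B=30.5. 14·23.5/30.5 = 10.7869 → s = 11.7869
seg 3 [112.2°–142.7°] uniform, h=14: full span → s += 14 → s = 15.0000
seg 4 [142.7°–165.9°] uniform, h=29: full span → s += 29 → s = 44.0000
seg 5 [165.9°–189.4°] cycloidal, h=-44: θ=172.9° here. β=7, B=23.5. -44·(0.2979 − sin(2π·0.2979)/(2π)) = -6.4180 → s = 37.5820

θ=67.7°: 6.0632
θ=124.9°: 6.8295
θ=135.7°: 11.7869
θ=172.9°: 37.5820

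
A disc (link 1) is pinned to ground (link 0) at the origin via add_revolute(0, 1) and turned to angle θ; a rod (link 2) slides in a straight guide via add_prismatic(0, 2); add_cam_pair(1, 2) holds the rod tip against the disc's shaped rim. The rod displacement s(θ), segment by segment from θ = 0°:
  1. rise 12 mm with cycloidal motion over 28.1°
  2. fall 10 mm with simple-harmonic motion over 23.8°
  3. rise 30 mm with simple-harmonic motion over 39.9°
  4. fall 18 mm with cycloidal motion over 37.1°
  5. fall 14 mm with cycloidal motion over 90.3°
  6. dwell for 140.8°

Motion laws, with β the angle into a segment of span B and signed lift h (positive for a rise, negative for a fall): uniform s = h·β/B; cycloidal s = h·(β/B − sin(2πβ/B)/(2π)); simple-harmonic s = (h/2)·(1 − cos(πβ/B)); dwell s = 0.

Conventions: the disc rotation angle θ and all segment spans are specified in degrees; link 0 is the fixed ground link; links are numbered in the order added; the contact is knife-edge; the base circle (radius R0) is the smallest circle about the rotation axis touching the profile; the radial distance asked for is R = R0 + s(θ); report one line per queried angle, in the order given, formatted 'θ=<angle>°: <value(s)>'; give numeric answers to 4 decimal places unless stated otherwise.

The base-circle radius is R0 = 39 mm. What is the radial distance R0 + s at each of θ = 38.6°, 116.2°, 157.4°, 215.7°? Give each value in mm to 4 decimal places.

segment 1 (0° to 28.1°, cycloidal, h = 12) is passed completely: s = 0.0000 + (12) = 12.0000
θ = 38.6° falls in segment 2 (28.1° to 51.9°, simple-harmonic, h = -10): β = 38.6 − 28.1 = 10.5°, B = 23.8°; Δs = -10/2·(1 − cos(π·0.4412)) = -4.0813; s = 12.0000 − 4.0813 = 7.9187
segment 2 (28.1° to 51.9°, simple-harmonic, h = -10) is passed completely: s = 12.0000 + (-10) = 2.0000
segment 3 (51.9° to 91.8°, simple-harmonic, h = 30) is passed completely: s = 2.0000 + (30) = 32.0000
θ = 116.2° falls in segment 4 (91.8° to 128.9°, cycloidal, h = -18): β = 116.2 − 91.8 = 24.4°, B = 37.1°; Δs = -18·(0.6577 − sin(2π·0.6577)/(2π)) = -14.2345; s = 32.0000 − 14.2345 = 17.7655
segment 4 (91.8° to 128.9°, cycloidal, h = -18) is passed completely: s = 32.0000 + (-18) = 14.0000
θ = 157.4° falls in segment 5 (128.9° to 219.2°, cycloidal, h = -14): β = 157.4 − 128.9 = 28.5°, B = 90.3°; Δs = -14·(0.3156 − sin(2π·0.3156)/(2π)) = -2.3771; s = 14.0000 − 2.3771 = 11.6229
θ = 215.7° falls in segment 5 (128.9° to 219.2°, cycloidal, h = -14): β = 215.7 − 128.9 = 86.8°, B = 90.3°; Δs = -14·(0.9612 − sin(2π·0.9612)/(2π)) = -13.9947; s = 14.0000 − 13.9947 = 0.0053
θ=38.6°: R = R0 + s = 39 + 7.9187 = 46.9187
θ=116.2°: R = R0 + s = 39 + 17.7655 = 56.7655
θ=157.4°: R = R0 + s = 39 + 11.6229 = 50.6229
θ=215.7°: R = R0 + s = 39 + 0.0053 = 39.0053

θ=38.6°: 46.9187
θ=116.2°: 56.7655
θ=157.4°: 50.6229
θ=215.7°: 39.0053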